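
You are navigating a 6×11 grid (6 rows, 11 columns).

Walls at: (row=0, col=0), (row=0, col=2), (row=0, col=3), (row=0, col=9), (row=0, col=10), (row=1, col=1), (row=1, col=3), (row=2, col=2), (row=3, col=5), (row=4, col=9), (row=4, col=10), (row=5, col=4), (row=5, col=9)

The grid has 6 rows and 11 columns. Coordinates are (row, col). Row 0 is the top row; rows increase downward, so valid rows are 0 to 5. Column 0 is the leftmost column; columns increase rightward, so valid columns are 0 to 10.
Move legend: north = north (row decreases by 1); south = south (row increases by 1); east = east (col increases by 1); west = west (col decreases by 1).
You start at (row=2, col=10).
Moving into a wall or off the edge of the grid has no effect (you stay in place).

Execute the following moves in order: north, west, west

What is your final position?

Start: (row=2, col=10)
  north (north): (row=2, col=10) -> (row=1, col=10)
  west (west): (row=1, col=10) -> (row=1, col=9)
  west (west): (row=1, col=9) -> (row=1, col=8)
Final: (row=1, col=8)

Answer: Final position: (row=1, col=8)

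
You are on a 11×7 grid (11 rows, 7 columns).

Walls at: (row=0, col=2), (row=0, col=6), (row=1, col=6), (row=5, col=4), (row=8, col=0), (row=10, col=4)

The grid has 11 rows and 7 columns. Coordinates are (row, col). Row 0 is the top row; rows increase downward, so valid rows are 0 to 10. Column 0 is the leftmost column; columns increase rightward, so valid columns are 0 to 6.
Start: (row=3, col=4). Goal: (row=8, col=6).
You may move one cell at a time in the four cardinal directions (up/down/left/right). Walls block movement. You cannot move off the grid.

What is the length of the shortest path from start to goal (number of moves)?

BFS from (row=3, col=4) until reaching (row=8, col=6):
  Distance 0: (row=3, col=4)
  Distance 1: (row=2, col=4), (row=3, col=3), (row=3, col=5), (row=4, col=4)
  Distance 2: (row=1, col=4), (row=2, col=3), (row=2, col=5), (row=3, col=2), (row=3, col=6), (row=4, col=3), (row=4, col=5)
  Distance 3: (row=0, col=4), (row=1, col=3), (row=1, col=5), (row=2, col=2), (row=2, col=6), (row=3, col=1), (row=4, col=2), (row=4, col=6), (row=5, col=3), (row=5, col=5)
  Distance 4: (row=0, col=3), (row=0, col=5), (row=1, col=2), (row=2, col=1), (row=3, col=0), (row=4, col=1), (row=5, col=2), (row=5, col=6), (row=6, col=3), (row=6, col=5)
  Distance 5: (row=1, col=1), (row=2, col=0), (row=4, col=0), (row=5, col=1), (row=6, col=2), (row=6, col=4), (row=6, col=6), (row=7, col=3), (row=7, col=5)
  Distance 6: (row=0, col=1), (row=1, col=0), (row=5, col=0), (row=6, col=1), (row=7, col=2), (row=7, col=4), (row=7, col=6), (row=8, col=3), (row=8, col=5)
  Distance 7: (row=0, col=0), (row=6, col=0), (row=7, col=1), (row=8, col=2), (row=8, col=4), (row=8, col=6), (row=9, col=3), (row=9, col=5)  <- goal reached here
One shortest path (7 moves): (row=3, col=4) -> (row=3, col=5) -> (row=3, col=6) -> (row=4, col=6) -> (row=5, col=6) -> (row=6, col=6) -> (row=7, col=6) -> (row=8, col=6)

Answer: Shortest path length: 7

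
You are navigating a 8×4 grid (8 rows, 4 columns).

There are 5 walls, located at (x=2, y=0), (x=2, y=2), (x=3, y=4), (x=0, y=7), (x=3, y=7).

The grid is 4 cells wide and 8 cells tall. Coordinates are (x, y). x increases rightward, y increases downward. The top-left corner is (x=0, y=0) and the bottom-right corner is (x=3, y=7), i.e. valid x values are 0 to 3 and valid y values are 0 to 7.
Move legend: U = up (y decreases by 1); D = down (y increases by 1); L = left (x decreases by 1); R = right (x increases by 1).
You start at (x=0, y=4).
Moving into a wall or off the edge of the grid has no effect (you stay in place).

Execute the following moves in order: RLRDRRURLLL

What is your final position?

Answer: Final position: (x=0, y=5)

Derivation:
Start: (x=0, y=4)
  R (right): (x=0, y=4) -> (x=1, y=4)
  L (left): (x=1, y=4) -> (x=0, y=4)
  R (right): (x=0, y=4) -> (x=1, y=4)
  D (down): (x=1, y=4) -> (x=1, y=5)
  R (right): (x=1, y=5) -> (x=2, y=5)
  R (right): (x=2, y=5) -> (x=3, y=5)
  U (up): blocked, stay at (x=3, y=5)
  R (right): blocked, stay at (x=3, y=5)
  L (left): (x=3, y=5) -> (x=2, y=5)
  L (left): (x=2, y=5) -> (x=1, y=5)
  L (left): (x=1, y=5) -> (x=0, y=5)
Final: (x=0, y=5)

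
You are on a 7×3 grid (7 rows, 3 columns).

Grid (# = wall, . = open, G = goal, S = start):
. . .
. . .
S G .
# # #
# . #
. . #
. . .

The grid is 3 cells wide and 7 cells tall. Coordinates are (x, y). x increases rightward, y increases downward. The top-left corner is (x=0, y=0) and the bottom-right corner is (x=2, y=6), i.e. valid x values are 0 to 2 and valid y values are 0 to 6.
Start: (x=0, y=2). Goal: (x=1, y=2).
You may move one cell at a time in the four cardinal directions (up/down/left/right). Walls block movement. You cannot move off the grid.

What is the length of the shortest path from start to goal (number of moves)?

Answer: Shortest path length: 1

Derivation:
BFS from (x=0, y=2) until reaching (x=1, y=2):
  Distance 0: (x=0, y=2)
  Distance 1: (x=0, y=1), (x=1, y=2)  <- goal reached here
One shortest path (1 moves): (x=0, y=2) -> (x=1, y=2)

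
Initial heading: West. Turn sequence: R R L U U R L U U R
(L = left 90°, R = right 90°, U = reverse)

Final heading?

Start: West
  R (right (90° clockwise)) -> North
  R (right (90° clockwise)) -> East
  L (left (90° counter-clockwise)) -> North
  U (U-turn (180°)) -> South
  U (U-turn (180°)) -> North
  R (right (90° clockwise)) -> East
  L (left (90° counter-clockwise)) -> North
  U (U-turn (180°)) -> South
  U (U-turn (180°)) -> North
  R (right (90° clockwise)) -> East
Final: East

Answer: Final heading: East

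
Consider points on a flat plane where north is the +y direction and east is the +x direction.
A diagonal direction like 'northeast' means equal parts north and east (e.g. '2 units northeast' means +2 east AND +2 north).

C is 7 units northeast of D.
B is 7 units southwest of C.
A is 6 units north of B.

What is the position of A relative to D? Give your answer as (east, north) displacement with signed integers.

Answer: A is at (east=0, north=6) relative to D.

Derivation:
Place D at the origin (east=0, north=0).
  C is 7 units northeast of D: delta (east=+7, north=+7); C at (east=7, north=7).
  B is 7 units southwest of C: delta (east=-7, north=-7); B at (east=0, north=0).
  A is 6 units north of B: delta (east=+0, north=+6); A at (east=0, north=6).
Therefore A relative to D: (east=0, north=6).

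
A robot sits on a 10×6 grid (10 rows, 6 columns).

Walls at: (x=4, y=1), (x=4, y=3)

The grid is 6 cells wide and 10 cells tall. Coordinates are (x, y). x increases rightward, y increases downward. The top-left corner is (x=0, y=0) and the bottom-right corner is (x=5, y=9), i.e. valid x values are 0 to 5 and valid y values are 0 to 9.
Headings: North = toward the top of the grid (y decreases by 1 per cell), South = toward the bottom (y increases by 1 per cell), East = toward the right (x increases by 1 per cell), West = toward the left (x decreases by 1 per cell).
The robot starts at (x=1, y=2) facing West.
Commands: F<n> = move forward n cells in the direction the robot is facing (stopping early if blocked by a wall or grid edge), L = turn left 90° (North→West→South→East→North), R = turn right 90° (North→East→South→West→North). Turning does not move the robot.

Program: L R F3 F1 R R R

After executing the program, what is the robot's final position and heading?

Answer: Final position: (x=0, y=2), facing South

Derivation:
Start: (x=1, y=2), facing West
  L: turn left, now facing South
  R: turn right, now facing West
  F3: move forward 1/3 (blocked), now at (x=0, y=2)
  F1: move forward 0/1 (blocked), now at (x=0, y=2)
  R: turn right, now facing North
  R: turn right, now facing East
  R: turn right, now facing South
Final: (x=0, y=2), facing South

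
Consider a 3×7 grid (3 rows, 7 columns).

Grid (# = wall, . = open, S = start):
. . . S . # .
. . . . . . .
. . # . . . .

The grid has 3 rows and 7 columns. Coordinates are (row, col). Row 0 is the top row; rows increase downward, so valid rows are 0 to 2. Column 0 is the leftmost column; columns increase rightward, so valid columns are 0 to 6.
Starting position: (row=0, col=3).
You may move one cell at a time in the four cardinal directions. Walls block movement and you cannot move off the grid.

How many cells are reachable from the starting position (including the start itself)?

BFS flood-fill from (row=0, col=3):
  Distance 0: (row=0, col=3)
  Distance 1: (row=0, col=2), (row=0, col=4), (row=1, col=3)
  Distance 2: (row=0, col=1), (row=1, col=2), (row=1, col=4), (row=2, col=3)
  Distance 3: (row=0, col=0), (row=1, col=1), (row=1, col=5), (row=2, col=4)
  Distance 4: (row=1, col=0), (row=1, col=6), (row=2, col=1), (row=2, col=5)
  Distance 5: (row=0, col=6), (row=2, col=0), (row=2, col=6)
Total reachable: 19 (grid has 19 open cells total)

Answer: Reachable cells: 19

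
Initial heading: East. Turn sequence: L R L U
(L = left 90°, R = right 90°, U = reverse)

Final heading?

Start: East
  L (left (90° counter-clockwise)) -> North
  R (right (90° clockwise)) -> East
  L (left (90° counter-clockwise)) -> North
  U (U-turn (180°)) -> South
Final: South

Answer: Final heading: South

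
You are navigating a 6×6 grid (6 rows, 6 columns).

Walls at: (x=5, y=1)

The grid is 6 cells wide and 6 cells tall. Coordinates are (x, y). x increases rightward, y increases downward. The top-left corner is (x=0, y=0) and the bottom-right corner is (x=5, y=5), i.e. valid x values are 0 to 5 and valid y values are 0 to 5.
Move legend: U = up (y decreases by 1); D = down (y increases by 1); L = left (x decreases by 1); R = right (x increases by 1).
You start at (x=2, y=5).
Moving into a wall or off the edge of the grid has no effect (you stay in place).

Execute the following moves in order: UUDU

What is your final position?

Start: (x=2, y=5)
  U (up): (x=2, y=5) -> (x=2, y=4)
  U (up): (x=2, y=4) -> (x=2, y=3)
  D (down): (x=2, y=3) -> (x=2, y=4)
  U (up): (x=2, y=4) -> (x=2, y=3)
Final: (x=2, y=3)

Answer: Final position: (x=2, y=3)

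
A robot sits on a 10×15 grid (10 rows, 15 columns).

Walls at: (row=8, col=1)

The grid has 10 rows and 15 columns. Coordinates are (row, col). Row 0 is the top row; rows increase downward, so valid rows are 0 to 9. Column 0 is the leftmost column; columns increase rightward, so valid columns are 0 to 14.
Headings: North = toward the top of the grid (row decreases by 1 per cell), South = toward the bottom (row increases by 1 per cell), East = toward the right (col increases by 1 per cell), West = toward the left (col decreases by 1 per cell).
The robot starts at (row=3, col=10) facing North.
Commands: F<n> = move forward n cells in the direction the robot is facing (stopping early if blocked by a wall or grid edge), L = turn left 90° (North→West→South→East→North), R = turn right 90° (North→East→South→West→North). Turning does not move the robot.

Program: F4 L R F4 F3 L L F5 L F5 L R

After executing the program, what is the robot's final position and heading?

Answer: Final position: (row=5, col=14), facing East

Derivation:
Start: (row=3, col=10), facing North
  F4: move forward 3/4 (blocked), now at (row=0, col=10)
  L: turn left, now facing West
  R: turn right, now facing North
  F4: move forward 0/4 (blocked), now at (row=0, col=10)
  F3: move forward 0/3 (blocked), now at (row=0, col=10)
  L: turn left, now facing West
  L: turn left, now facing South
  F5: move forward 5, now at (row=5, col=10)
  L: turn left, now facing East
  F5: move forward 4/5 (blocked), now at (row=5, col=14)
  L: turn left, now facing North
  R: turn right, now facing East
Final: (row=5, col=14), facing East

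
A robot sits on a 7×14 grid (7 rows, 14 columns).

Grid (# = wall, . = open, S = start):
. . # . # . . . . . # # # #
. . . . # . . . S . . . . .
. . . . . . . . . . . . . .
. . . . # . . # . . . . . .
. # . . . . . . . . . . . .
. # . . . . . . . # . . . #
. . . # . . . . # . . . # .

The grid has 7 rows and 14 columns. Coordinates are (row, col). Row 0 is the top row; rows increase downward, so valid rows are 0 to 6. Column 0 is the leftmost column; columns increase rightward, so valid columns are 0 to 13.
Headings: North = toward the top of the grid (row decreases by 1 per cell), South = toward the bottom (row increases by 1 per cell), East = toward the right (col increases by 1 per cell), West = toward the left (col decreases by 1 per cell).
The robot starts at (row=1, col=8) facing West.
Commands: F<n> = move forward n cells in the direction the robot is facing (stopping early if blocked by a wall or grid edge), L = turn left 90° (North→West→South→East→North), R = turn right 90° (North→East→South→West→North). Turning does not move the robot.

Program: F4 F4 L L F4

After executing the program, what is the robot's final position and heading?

Answer: Final position: (row=1, col=9), facing East

Derivation:
Start: (row=1, col=8), facing West
  F4: move forward 3/4 (blocked), now at (row=1, col=5)
  F4: move forward 0/4 (blocked), now at (row=1, col=5)
  L: turn left, now facing South
  L: turn left, now facing East
  F4: move forward 4, now at (row=1, col=9)
Final: (row=1, col=9), facing East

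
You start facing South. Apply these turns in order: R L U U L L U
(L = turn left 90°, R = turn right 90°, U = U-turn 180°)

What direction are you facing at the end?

Answer: Final heading: South

Derivation:
Start: South
  R (right (90° clockwise)) -> West
  L (left (90° counter-clockwise)) -> South
  U (U-turn (180°)) -> North
  U (U-turn (180°)) -> South
  L (left (90° counter-clockwise)) -> East
  L (left (90° counter-clockwise)) -> North
  U (U-turn (180°)) -> South
Final: South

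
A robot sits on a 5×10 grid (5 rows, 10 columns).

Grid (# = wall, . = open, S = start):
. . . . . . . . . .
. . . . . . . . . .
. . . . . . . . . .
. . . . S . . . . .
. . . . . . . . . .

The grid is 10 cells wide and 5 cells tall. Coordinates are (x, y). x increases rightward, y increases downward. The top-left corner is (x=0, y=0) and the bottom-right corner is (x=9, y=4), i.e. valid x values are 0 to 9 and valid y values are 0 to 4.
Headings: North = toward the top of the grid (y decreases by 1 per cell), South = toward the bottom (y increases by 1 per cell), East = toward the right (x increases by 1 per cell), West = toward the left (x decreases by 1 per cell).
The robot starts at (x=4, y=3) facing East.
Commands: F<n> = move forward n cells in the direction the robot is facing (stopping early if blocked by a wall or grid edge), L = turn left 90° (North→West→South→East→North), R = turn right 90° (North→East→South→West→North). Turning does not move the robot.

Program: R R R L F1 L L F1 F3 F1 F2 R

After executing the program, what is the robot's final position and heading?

Answer: Final position: (x=9, y=3), facing South

Derivation:
Start: (x=4, y=3), facing East
  R: turn right, now facing South
  R: turn right, now facing West
  R: turn right, now facing North
  L: turn left, now facing West
  F1: move forward 1, now at (x=3, y=3)
  L: turn left, now facing South
  L: turn left, now facing East
  F1: move forward 1, now at (x=4, y=3)
  F3: move forward 3, now at (x=7, y=3)
  F1: move forward 1, now at (x=8, y=3)
  F2: move forward 1/2 (blocked), now at (x=9, y=3)
  R: turn right, now facing South
Final: (x=9, y=3), facing South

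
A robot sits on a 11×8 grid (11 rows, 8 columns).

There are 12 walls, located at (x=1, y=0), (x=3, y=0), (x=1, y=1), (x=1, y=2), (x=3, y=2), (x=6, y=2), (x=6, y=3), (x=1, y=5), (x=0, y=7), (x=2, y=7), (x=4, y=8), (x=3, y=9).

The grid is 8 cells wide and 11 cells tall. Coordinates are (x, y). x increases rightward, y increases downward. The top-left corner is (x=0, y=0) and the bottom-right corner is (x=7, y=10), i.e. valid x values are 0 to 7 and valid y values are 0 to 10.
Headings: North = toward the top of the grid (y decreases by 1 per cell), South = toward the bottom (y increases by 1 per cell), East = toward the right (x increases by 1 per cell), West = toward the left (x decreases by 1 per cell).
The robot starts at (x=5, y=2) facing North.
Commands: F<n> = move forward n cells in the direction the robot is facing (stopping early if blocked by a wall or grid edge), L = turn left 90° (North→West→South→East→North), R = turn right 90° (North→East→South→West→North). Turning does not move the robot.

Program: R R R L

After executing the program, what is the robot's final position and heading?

Answer: Final position: (x=5, y=2), facing South

Derivation:
Start: (x=5, y=2), facing North
  R: turn right, now facing East
  R: turn right, now facing South
  R: turn right, now facing West
  L: turn left, now facing South
Final: (x=5, y=2), facing South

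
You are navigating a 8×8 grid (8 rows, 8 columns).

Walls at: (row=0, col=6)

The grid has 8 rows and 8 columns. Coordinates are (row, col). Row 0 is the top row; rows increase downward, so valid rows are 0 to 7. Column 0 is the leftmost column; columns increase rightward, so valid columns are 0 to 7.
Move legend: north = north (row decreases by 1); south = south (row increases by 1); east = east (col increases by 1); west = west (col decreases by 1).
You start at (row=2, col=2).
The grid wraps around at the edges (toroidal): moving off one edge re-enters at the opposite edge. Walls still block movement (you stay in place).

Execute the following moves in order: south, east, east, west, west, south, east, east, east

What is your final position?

Start: (row=2, col=2)
  south (south): (row=2, col=2) -> (row=3, col=2)
  east (east): (row=3, col=2) -> (row=3, col=3)
  east (east): (row=3, col=3) -> (row=3, col=4)
  west (west): (row=3, col=4) -> (row=3, col=3)
  west (west): (row=3, col=3) -> (row=3, col=2)
  south (south): (row=3, col=2) -> (row=4, col=2)
  east (east): (row=4, col=2) -> (row=4, col=3)
  east (east): (row=4, col=3) -> (row=4, col=4)
  east (east): (row=4, col=4) -> (row=4, col=5)
Final: (row=4, col=5)

Answer: Final position: (row=4, col=5)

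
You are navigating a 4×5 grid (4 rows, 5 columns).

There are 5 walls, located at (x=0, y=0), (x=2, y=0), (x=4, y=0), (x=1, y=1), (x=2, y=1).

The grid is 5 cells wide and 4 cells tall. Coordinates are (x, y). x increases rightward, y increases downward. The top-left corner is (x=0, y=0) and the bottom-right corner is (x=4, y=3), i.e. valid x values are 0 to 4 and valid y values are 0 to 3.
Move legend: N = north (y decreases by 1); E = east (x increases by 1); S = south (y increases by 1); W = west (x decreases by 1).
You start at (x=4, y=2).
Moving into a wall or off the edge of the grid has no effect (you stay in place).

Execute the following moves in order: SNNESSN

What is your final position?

Start: (x=4, y=2)
  S (south): (x=4, y=2) -> (x=4, y=3)
  N (north): (x=4, y=3) -> (x=4, y=2)
  N (north): (x=4, y=2) -> (x=4, y=1)
  E (east): blocked, stay at (x=4, y=1)
  S (south): (x=4, y=1) -> (x=4, y=2)
  S (south): (x=4, y=2) -> (x=4, y=3)
  N (north): (x=4, y=3) -> (x=4, y=2)
Final: (x=4, y=2)

Answer: Final position: (x=4, y=2)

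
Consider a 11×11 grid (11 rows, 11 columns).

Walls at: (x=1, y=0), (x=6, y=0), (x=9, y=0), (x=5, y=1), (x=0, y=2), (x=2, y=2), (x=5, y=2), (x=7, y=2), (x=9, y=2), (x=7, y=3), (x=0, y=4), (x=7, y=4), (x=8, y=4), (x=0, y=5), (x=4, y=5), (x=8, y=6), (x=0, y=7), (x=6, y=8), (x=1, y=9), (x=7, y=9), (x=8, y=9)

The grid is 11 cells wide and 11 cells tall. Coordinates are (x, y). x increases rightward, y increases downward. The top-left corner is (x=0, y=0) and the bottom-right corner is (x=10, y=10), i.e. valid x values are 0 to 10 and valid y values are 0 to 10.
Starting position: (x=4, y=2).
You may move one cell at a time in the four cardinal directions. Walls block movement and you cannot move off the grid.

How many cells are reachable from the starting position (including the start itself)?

BFS flood-fill from (x=4, y=2):
  Distance 0: (x=4, y=2)
  Distance 1: (x=4, y=1), (x=3, y=2), (x=4, y=3)
  Distance 2: (x=4, y=0), (x=3, y=1), (x=3, y=3), (x=5, y=3), (x=4, y=4)
  Distance 3: (x=3, y=0), (x=5, y=0), (x=2, y=1), (x=2, y=3), (x=6, y=3), (x=3, y=4), (x=5, y=4)
  Distance 4: (x=2, y=0), (x=1, y=1), (x=6, y=2), (x=1, y=3), (x=2, y=4), (x=6, y=4), (x=3, y=5), (x=5, y=5)
  Distance 5: (x=0, y=1), (x=6, y=1), (x=1, y=2), (x=0, y=3), (x=1, y=4), (x=2, y=5), (x=6, y=5), (x=3, y=6), (x=5, y=6)
  Distance 6: (x=0, y=0), (x=7, y=1), (x=1, y=5), (x=7, y=5), (x=2, y=6), (x=4, y=6), (x=6, y=6), (x=3, y=7), (x=5, y=7)
  Distance 7: (x=7, y=0), (x=8, y=1), (x=8, y=5), (x=1, y=6), (x=7, y=6), (x=2, y=7), (x=4, y=7), (x=6, y=7), (x=3, y=8), (x=5, y=8)
  Distance 8: (x=8, y=0), (x=9, y=1), (x=8, y=2), (x=9, y=5), (x=0, y=6), (x=1, y=7), (x=7, y=7), (x=2, y=8), (x=4, y=8), (x=3, y=9), (x=5, y=9)
  Distance 9: (x=10, y=1), (x=8, y=3), (x=9, y=4), (x=10, y=5), (x=9, y=6), (x=8, y=7), (x=1, y=8), (x=7, y=8), (x=2, y=9), (x=4, y=9), (x=6, y=9), (x=3, y=10), (x=5, y=10)
  Distance 10: (x=10, y=0), (x=10, y=2), (x=9, y=3), (x=10, y=4), (x=10, y=6), (x=9, y=7), (x=0, y=8), (x=8, y=8), (x=2, y=10), (x=4, y=10), (x=6, y=10)
  Distance 11: (x=10, y=3), (x=10, y=7), (x=9, y=8), (x=0, y=9), (x=1, y=10), (x=7, y=10)
  Distance 12: (x=10, y=8), (x=9, y=9), (x=0, y=10), (x=8, y=10)
  Distance 13: (x=10, y=9), (x=9, y=10)
  Distance 14: (x=10, y=10)
Total reachable: 100 (grid has 100 open cells total)

Answer: Reachable cells: 100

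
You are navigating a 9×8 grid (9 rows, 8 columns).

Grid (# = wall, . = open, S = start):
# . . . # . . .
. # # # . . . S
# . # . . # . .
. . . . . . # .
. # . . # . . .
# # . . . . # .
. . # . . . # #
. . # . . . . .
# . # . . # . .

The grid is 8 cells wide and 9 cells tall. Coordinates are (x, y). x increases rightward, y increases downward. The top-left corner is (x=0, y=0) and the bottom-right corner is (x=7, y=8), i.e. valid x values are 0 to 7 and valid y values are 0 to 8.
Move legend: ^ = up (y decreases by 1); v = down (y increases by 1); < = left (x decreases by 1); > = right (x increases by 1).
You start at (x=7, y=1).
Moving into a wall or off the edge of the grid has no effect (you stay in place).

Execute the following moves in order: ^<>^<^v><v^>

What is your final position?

Answer: Final position: (x=7, y=1)

Derivation:
Start: (x=7, y=1)
  ^ (up): (x=7, y=1) -> (x=7, y=0)
  < (left): (x=7, y=0) -> (x=6, y=0)
  > (right): (x=6, y=0) -> (x=7, y=0)
  ^ (up): blocked, stay at (x=7, y=0)
  < (left): (x=7, y=0) -> (x=6, y=0)
  ^ (up): blocked, stay at (x=6, y=0)
  v (down): (x=6, y=0) -> (x=6, y=1)
  > (right): (x=6, y=1) -> (x=7, y=1)
  < (left): (x=7, y=1) -> (x=6, y=1)
  v (down): (x=6, y=1) -> (x=6, y=2)
  ^ (up): (x=6, y=2) -> (x=6, y=1)
  > (right): (x=6, y=1) -> (x=7, y=1)
Final: (x=7, y=1)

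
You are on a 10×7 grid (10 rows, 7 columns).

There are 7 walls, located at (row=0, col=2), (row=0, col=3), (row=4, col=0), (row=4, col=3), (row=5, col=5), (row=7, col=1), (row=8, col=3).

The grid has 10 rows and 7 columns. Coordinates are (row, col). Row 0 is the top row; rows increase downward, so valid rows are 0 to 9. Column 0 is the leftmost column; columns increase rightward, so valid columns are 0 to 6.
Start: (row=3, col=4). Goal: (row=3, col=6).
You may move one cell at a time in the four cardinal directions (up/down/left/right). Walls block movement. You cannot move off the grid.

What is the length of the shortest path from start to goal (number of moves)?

BFS from (row=3, col=4) until reaching (row=3, col=6):
  Distance 0: (row=3, col=4)
  Distance 1: (row=2, col=4), (row=3, col=3), (row=3, col=5), (row=4, col=4)
  Distance 2: (row=1, col=4), (row=2, col=3), (row=2, col=5), (row=3, col=2), (row=3, col=6), (row=4, col=5), (row=5, col=4)  <- goal reached here
One shortest path (2 moves): (row=3, col=4) -> (row=3, col=5) -> (row=3, col=6)

Answer: Shortest path length: 2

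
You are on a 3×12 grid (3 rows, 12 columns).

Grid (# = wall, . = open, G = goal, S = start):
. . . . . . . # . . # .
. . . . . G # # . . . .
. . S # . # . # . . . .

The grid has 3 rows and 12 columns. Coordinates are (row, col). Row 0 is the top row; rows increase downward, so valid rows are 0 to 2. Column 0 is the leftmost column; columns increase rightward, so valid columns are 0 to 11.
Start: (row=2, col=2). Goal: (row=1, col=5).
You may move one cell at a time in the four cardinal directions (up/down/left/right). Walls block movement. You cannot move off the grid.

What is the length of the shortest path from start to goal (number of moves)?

BFS from (row=2, col=2) until reaching (row=1, col=5):
  Distance 0: (row=2, col=2)
  Distance 1: (row=1, col=2), (row=2, col=1)
  Distance 2: (row=0, col=2), (row=1, col=1), (row=1, col=3), (row=2, col=0)
  Distance 3: (row=0, col=1), (row=0, col=3), (row=1, col=0), (row=1, col=4)
  Distance 4: (row=0, col=0), (row=0, col=4), (row=1, col=5), (row=2, col=4)  <- goal reached here
One shortest path (4 moves): (row=2, col=2) -> (row=1, col=2) -> (row=1, col=3) -> (row=1, col=4) -> (row=1, col=5)

Answer: Shortest path length: 4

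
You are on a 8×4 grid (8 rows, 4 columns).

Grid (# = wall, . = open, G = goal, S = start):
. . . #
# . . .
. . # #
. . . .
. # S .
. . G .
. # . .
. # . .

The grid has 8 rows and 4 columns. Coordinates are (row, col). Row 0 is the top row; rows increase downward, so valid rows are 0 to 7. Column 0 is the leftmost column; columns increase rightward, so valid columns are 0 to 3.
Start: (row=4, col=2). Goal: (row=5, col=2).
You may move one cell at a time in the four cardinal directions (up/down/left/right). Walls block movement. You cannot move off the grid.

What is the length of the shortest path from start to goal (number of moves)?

BFS from (row=4, col=2) until reaching (row=5, col=2):
  Distance 0: (row=4, col=2)
  Distance 1: (row=3, col=2), (row=4, col=3), (row=5, col=2)  <- goal reached here
One shortest path (1 moves): (row=4, col=2) -> (row=5, col=2)

Answer: Shortest path length: 1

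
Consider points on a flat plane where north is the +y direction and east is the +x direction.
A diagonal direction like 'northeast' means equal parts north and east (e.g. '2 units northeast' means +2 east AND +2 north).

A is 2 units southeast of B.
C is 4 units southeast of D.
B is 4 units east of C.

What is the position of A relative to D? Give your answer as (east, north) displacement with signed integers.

Answer: A is at (east=10, north=-6) relative to D.

Derivation:
Place D at the origin (east=0, north=0).
  C is 4 units southeast of D: delta (east=+4, north=-4); C at (east=4, north=-4).
  B is 4 units east of C: delta (east=+4, north=+0); B at (east=8, north=-4).
  A is 2 units southeast of B: delta (east=+2, north=-2); A at (east=10, north=-6).
Therefore A relative to D: (east=10, north=-6).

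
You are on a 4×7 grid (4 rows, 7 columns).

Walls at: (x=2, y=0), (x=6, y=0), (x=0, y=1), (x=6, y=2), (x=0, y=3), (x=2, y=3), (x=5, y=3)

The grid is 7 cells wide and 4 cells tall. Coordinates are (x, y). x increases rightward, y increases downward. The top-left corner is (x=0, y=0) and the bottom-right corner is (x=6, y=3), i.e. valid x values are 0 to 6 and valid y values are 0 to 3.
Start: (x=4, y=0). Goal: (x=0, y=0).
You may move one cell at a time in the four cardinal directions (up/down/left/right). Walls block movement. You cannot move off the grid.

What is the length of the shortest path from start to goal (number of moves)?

Answer: Shortest path length: 6

Derivation:
BFS from (x=4, y=0) until reaching (x=0, y=0):
  Distance 0: (x=4, y=0)
  Distance 1: (x=3, y=0), (x=5, y=0), (x=4, y=1)
  Distance 2: (x=3, y=1), (x=5, y=1), (x=4, y=2)
  Distance 3: (x=2, y=1), (x=6, y=1), (x=3, y=2), (x=5, y=2), (x=4, y=3)
  Distance 4: (x=1, y=1), (x=2, y=2), (x=3, y=3)
  Distance 5: (x=1, y=0), (x=1, y=2)
  Distance 6: (x=0, y=0), (x=0, y=2), (x=1, y=3)  <- goal reached here
One shortest path (6 moves): (x=4, y=0) -> (x=3, y=0) -> (x=3, y=1) -> (x=2, y=1) -> (x=1, y=1) -> (x=1, y=0) -> (x=0, y=0)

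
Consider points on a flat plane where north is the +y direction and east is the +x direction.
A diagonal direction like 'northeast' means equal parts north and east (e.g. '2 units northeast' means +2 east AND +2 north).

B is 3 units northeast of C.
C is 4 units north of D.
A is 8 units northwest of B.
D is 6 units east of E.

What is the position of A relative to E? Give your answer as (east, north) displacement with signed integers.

Answer: A is at (east=1, north=15) relative to E.

Derivation:
Place E at the origin (east=0, north=0).
  D is 6 units east of E: delta (east=+6, north=+0); D at (east=6, north=0).
  C is 4 units north of D: delta (east=+0, north=+4); C at (east=6, north=4).
  B is 3 units northeast of C: delta (east=+3, north=+3); B at (east=9, north=7).
  A is 8 units northwest of B: delta (east=-8, north=+8); A at (east=1, north=15).
Therefore A relative to E: (east=1, north=15).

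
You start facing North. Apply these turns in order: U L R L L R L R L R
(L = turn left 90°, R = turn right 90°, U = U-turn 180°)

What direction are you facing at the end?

Start: North
  U (U-turn (180°)) -> South
  L (left (90° counter-clockwise)) -> East
  R (right (90° clockwise)) -> South
  L (left (90° counter-clockwise)) -> East
  L (left (90° counter-clockwise)) -> North
  R (right (90° clockwise)) -> East
  L (left (90° counter-clockwise)) -> North
  R (right (90° clockwise)) -> East
  L (left (90° counter-clockwise)) -> North
  R (right (90° clockwise)) -> East
Final: East

Answer: Final heading: East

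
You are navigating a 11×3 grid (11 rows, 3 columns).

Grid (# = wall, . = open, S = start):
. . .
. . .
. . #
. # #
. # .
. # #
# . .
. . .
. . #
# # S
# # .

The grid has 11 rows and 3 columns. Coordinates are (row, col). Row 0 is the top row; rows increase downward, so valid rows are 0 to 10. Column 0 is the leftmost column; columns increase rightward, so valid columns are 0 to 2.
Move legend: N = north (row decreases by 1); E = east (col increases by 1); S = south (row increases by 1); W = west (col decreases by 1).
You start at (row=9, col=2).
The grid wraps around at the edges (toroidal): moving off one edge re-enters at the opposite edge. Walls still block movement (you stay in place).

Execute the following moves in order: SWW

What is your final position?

Answer: Final position: (row=10, col=2)

Derivation:
Start: (row=9, col=2)
  S (south): (row=9, col=2) -> (row=10, col=2)
  W (west): blocked, stay at (row=10, col=2)
  W (west): blocked, stay at (row=10, col=2)
Final: (row=10, col=2)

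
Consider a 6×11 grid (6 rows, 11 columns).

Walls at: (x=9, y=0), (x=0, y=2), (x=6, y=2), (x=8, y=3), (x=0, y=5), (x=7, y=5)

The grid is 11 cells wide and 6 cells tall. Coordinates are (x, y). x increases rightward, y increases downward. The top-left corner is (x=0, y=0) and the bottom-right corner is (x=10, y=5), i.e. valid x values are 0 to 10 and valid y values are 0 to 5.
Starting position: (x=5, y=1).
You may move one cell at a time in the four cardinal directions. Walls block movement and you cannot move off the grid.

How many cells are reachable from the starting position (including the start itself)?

BFS flood-fill from (x=5, y=1):
  Distance 0: (x=5, y=1)
  Distance 1: (x=5, y=0), (x=4, y=1), (x=6, y=1), (x=5, y=2)
  Distance 2: (x=4, y=0), (x=6, y=0), (x=3, y=1), (x=7, y=1), (x=4, y=2), (x=5, y=3)
  Distance 3: (x=3, y=0), (x=7, y=0), (x=2, y=1), (x=8, y=1), (x=3, y=2), (x=7, y=2), (x=4, y=3), (x=6, y=3), (x=5, y=4)
  Distance 4: (x=2, y=0), (x=8, y=0), (x=1, y=1), (x=9, y=1), (x=2, y=2), (x=8, y=2), (x=3, y=3), (x=7, y=3), (x=4, y=4), (x=6, y=4), (x=5, y=5)
  Distance 5: (x=1, y=0), (x=0, y=1), (x=10, y=1), (x=1, y=2), (x=9, y=2), (x=2, y=3), (x=3, y=4), (x=7, y=4), (x=4, y=5), (x=6, y=5)
  Distance 6: (x=0, y=0), (x=10, y=0), (x=10, y=2), (x=1, y=3), (x=9, y=3), (x=2, y=4), (x=8, y=4), (x=3, y=5)
  Distance 7: (x=0, y=3), (x=10, y=3), (x=1, y=4), (x=9, y=4), (x=2, y=5), (x=8, y=5)
  Distance 8: (x=0, y=4), (x=10, y=4), (x=1, y=5), (x=9, y=5)
  Distance 9: (x=10, y=5)
Total reachable: 60 (grid has 60 open cells total)

Answer: Reachable cells: 60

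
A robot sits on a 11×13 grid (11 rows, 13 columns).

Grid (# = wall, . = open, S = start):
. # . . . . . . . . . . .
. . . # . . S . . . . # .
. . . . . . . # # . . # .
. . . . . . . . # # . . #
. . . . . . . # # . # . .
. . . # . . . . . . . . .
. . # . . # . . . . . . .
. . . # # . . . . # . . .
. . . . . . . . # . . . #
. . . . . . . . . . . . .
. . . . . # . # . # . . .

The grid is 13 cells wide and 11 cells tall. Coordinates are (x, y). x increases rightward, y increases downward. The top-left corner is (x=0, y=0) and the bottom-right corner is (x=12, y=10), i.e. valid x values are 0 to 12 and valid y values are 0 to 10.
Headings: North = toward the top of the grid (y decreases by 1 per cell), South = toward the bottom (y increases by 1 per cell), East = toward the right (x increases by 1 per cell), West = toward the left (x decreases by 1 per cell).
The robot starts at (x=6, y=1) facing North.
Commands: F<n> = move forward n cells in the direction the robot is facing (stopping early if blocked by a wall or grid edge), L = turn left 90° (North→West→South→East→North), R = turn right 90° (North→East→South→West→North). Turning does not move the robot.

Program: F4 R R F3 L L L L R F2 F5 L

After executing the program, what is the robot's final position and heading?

Answer: Final position: (x=0, y=3), facing South

Derivation:
Start: (x=6, y=1), facing North
  F4: move forward 1/4 (blocked), now at (x=6, y=0)
  R: turn right, now facing East
  R: turn right, now facing South
  F3: move forward 3, now at (x=6, y=3)
  L: turn left, now facing East
  L: turn left, now facing North
  L: turn left, now facing West
  L: turn left, now facing South
  R: turn right, now facing West
  F2: move forward 2, now at (x=4, y=3)
  F5: move forward 4/5 (blocked), now at (x=0, y=3)
  L: turn left, now facing South
Final: (x=0, y=3), facing South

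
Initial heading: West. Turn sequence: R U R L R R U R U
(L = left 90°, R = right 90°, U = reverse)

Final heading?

Answer: Final heading: East

Derivation:
Start: West
  R (right (90° clockwise)) -> North
  U (U-turn (180°)) -> South
  R (right (90° clockwise)) -> West
  L (left (90° counter-clockwise)) -> South
  R (right (90° clockwise)) -> West
  R (right (90° clockwise)) -> North
  U (U-turn (180°)) -> South
  R (right (90° clockwise)) -> West
  U (U-turn (180°)) -> East
Final: East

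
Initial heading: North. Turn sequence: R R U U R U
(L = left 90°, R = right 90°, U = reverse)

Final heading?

Answer: Final heading: East

Derivation:
Start: North
  R (right (90° clockwise)) -> East
  R (right (90° clockwise)) -> South
  U (U-turn (180°)) -> North
  U (U-turn (180°)) -> South
  R (right (90° clockwise)) -> West
  U (U-turn (180°)) -> East
Final: East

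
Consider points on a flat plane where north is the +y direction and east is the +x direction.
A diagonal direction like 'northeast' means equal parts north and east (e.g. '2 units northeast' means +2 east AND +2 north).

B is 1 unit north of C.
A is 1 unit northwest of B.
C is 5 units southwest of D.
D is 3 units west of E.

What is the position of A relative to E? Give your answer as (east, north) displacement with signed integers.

Answer: A is at (east=-9, north=-3) relative to E.

Derivation:
Place E at the origin (east=0, north=0).
  D is 3 units west of E: delta (east=-3, north=+0); D at (east=-3, north=0).
  C is 5 units southwest of D: delta (east=-5, north=-5); C at (east=-8, north=-5).
  B is 1 unit north of C: delta (east=+0, north=+1); B at (east=-8, north=-4).
  A is 1 unit northwest of B: delta (east=-1, north=+1); A at (east=-9, north=-3).
Therefore A relative to E: (east=-9, north=-3).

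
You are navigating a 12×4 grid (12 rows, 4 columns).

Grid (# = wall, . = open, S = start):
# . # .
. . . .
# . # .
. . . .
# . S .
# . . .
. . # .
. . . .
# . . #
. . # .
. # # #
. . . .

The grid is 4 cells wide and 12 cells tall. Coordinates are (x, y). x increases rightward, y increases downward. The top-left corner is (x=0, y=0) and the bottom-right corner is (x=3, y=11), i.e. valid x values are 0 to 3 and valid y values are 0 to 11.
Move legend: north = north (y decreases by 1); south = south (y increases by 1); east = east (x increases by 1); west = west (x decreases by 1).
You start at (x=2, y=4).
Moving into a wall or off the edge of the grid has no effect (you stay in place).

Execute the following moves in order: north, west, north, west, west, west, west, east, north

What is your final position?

Answer: Final position: (x=1, y=1)

Derivation:
Start: (x=2, y=4)
  north (north): (x=2, y=4) -> (x=2, y=3)
  west (west): (x=2, y=3) -> (x=1, y=3)
  north (north): (x=1, y=3) -> (x=1, y=2)
  [×4]west (west): blocked, stay at (x=1, y=2)
  east (east): blocked, stay at (x=1, y=2)
  north (north): (x=1, y=2) -> (x=1, y=1)
Final: (x=1, y=1)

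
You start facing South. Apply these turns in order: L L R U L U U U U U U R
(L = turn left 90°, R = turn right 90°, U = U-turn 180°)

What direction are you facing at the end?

Start: South
  L (left (90° counter-clockwise)) -> East
  L (left (90° counter-clockwise)) -> North
  R (right (90° clockwise)) -> East
  U (U-turn (180°)) -> West
  L (left (90° counter-clockwise)) -> South
  U (U-turn (180°)) -> North
  U (U-turn (180°)) -> South
  U (U-turn (180°)) -> North
  U (U-turn (180°)) -> South
  U (U-turn (180°)) -> North
  U (U-turn (180°)) -> South
  R (right (90° clockwise)) -> West
Final: West

Answer: Final heading: West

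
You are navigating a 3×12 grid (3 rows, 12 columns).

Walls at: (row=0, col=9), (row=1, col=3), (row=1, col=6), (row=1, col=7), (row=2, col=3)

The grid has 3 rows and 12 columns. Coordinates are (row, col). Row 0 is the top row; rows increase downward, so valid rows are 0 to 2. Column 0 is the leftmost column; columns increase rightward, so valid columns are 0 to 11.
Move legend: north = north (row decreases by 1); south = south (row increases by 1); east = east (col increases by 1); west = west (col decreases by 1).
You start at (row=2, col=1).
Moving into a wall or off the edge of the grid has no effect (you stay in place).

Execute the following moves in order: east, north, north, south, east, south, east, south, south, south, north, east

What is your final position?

Start: (row=2, col=1)
  east (east): (row=2, col=1) -> (row=2, col=2)
  north (north): (row=2, col=2) -> (row=1, col=2)
  north (north): (row=1, col=2) -> (row=0, col=2)
  south (south): (row=0, col=2) -> (row=1, col=2)
  east (east): blocked, stay at (row=1, col=2)
  south (south): (row=1, col=2) -> (row=2, col=2)
  east (east): blocked, stay at (row=2, col=2)
  [×3]south (south): blocked, stay at (row=2, col=2)
  north (north): (row=2, col=2) -> (row=1, col=2)
  east (east): blocked, stay at (row=1, col=2)
Final: (row=1, col=2)

Answer: Final position: (row=1, col=2)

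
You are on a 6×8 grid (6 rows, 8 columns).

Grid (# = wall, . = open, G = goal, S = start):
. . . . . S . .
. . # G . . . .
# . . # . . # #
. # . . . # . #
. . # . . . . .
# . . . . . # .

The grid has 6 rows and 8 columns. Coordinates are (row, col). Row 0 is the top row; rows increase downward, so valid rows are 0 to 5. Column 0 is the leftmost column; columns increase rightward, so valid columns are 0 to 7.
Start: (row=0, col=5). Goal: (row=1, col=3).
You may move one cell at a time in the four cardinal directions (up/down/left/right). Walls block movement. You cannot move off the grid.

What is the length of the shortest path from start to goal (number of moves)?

Answer: Shortest path length: 3

Derivation:
BFS from (row=0, col=5) until reaching (row=1, col=3):
  Distance 0: (row=0, col=5)
  Distance 1: (row=0, col=4), (row=0, col=6), (row=1, col=5)
  Distance 2: (row=0, col=3), (row=0, col=7), (row=1, col=4), (row=1, col=6), (row=2, col=5)
  Distance 3: (row=0, col=2), (row=1, col=3), (row=1, col=7), (row=2, col=4)  <- goal reached here
One shortest path (3 moves): (row=0, col=5) -> (row=0, col=4) -> (row=0, col=3) -> (row=1, col=3)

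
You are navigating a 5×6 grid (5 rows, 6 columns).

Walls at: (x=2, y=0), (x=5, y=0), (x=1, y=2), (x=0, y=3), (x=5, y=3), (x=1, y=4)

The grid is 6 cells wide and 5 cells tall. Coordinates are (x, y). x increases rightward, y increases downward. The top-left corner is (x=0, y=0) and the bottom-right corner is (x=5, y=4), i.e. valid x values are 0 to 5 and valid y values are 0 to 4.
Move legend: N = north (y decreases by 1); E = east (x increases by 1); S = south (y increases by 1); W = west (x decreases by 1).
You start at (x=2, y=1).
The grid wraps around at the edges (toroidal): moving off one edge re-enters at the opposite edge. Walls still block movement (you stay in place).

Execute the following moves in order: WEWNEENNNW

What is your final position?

Answer: Final position: (x=0, y=0)

Derivation:
Start: (x=2, y=1)
  W (west): (x=2, y=1) -> (x=1, y=1)
  E (east): (x=1, y=1) -> (x=2, y=1)
  W (west): (x=2, y=1) -> (x=1, y=1)
  N (north): (x=1, y=1) -> (x=1, y=0)
  E (east): blocked, stay at (x=1, y=0)
  E (east): blocked, stay at (x=1, y=0)
  [×3]N (north): blocked, stay at (x=1, y=0)
  W (west): (x=1, y=0) -> (x=0, y=0)
Final: (x=0, y=0)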